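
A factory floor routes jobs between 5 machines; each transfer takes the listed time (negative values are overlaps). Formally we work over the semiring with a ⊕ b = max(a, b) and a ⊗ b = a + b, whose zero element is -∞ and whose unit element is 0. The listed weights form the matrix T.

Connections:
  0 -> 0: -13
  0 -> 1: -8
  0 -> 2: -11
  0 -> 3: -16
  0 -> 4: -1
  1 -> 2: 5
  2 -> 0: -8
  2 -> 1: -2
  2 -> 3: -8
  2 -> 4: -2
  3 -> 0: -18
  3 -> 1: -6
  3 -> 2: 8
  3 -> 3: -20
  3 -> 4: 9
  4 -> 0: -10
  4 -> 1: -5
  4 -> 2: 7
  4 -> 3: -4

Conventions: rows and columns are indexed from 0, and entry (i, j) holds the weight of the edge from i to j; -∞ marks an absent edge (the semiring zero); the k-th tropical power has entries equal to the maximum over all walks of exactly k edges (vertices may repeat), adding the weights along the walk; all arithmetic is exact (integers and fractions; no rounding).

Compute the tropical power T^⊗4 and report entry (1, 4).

T^⊗2:
  [-11, -6, 6, -5, -7]
  [-3, 3, -∞, -3, 3]
  [-12, -7, 5, -6, 1]
  [0, 6, 16, 5, 6]
  [-1, 5, 4, -1, 5]
T^⊗3:
  [-2, 4, 3, -2, 4]
  [-7, -2, 10, -1, 6]
  [-3, 3, 8, -3, 3]
  [8, 14, 13, 8, 14]
  [-4, 2, 12, 1, 8]
T^⊗4:
  [-5, 1, 11, 0, 7]
  [2, 8, 13, 2, 8]
  [0, 6, 10, 0, 6]
  [5, 11, 21, 10, 17]
  [4, 10, 15, 4, 10]
Key observation: the optimum is the walk 1->2->4->2->4, with weight 5 + (-2) + 7 + (-2) = 8.
Optimal value attained by: walk 1->2->4->2->4.
Answer: (T^⊗4)[1][4] = 8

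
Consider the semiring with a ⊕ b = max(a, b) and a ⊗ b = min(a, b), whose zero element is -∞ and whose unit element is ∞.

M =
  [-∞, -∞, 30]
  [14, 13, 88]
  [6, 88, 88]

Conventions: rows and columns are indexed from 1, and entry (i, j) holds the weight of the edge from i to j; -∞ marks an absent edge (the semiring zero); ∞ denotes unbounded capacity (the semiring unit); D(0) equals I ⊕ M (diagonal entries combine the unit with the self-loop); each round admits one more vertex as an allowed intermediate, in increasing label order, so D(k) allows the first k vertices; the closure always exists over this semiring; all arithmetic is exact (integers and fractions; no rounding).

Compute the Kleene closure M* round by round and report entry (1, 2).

D(0):
  [∞, -∞, 30]
  [14, ∞, 88]
  [6, 88, ∞]
D(1):
  [∞, -∞, 30]
  [14, ∞, 88]
  [6, 88, ∞]
D(2):
  [∞, -∞, 30]
  [14, ∞, 88]
  [14, 88, ∞]
D(3):
  [∞, 30, 30]
  [14, ∞, 88]
  [14, 88, ∞]
Answer: M*[1][2] = 30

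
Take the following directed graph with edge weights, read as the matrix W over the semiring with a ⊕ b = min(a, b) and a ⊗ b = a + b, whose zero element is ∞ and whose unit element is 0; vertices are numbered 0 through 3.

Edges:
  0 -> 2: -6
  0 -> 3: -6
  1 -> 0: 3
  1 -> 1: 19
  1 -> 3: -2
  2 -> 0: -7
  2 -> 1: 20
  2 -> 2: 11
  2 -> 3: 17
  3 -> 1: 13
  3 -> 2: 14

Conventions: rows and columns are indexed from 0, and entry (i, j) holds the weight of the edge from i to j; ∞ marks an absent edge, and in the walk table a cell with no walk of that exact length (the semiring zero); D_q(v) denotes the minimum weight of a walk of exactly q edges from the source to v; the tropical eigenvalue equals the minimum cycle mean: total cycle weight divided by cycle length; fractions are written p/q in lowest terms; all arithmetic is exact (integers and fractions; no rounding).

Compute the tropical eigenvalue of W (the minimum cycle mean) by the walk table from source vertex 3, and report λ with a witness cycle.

q=0: [∞, ∞, ∞, 0]
q=1: [∞, 13, 14, ∞]
q=2: [7, 32, 25, 11]
q=3: [18, 24, 1, 1]
q=4: [-6, 14, 12, 12]
Optimal cycle mean attained by: cycle 0->2->0, total (-6) + (-7), length 2.
Answer: λ = -13/2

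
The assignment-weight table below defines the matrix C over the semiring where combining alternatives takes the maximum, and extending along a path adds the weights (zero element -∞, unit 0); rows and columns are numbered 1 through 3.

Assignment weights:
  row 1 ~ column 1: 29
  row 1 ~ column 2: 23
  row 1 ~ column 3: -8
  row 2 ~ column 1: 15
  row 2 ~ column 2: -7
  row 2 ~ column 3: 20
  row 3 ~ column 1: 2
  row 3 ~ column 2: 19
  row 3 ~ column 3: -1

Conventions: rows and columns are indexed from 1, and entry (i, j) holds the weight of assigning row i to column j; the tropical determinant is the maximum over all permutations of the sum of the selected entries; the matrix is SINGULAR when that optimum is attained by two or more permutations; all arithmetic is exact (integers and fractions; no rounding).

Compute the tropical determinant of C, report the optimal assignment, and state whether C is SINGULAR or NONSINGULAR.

σ = (1, 2, 3): 29 + (-7) + (-1) = 21
σ = (1, 3, 2): 29 + 20 + 19 = 68
σ = (2, 1, 3): 23 + 15 + (-1) = 37
σ = (2, 3, 1): 23 + 20 + 2 = 45
σ = (3, 1, 2): (-8) + 15 + 19 = 26
σ = (3, 2, 1): (-8) + (-7) + 2 = -13
Optimal value attained by: σ = (1, 3, 2).
Answer: det⊕(C) = 68; verdict: NONSINGULAR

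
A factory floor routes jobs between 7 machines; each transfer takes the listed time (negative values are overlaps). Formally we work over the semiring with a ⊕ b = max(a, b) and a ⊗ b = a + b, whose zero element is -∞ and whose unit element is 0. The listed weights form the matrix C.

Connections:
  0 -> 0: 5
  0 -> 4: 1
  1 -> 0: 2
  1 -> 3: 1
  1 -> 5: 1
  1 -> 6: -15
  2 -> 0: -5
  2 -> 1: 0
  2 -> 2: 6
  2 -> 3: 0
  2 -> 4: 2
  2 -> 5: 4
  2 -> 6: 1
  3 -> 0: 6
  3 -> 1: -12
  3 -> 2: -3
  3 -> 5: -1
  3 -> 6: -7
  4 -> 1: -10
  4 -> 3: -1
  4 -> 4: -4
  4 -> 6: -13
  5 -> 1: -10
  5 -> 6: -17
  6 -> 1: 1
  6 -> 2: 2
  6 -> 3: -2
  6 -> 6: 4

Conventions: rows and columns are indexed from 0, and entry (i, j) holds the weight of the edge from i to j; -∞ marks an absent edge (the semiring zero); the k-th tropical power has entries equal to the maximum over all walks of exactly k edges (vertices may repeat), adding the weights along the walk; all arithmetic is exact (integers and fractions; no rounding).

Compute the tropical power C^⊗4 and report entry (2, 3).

C^⊗2:
  [10, -9, -∞, 0, 6, -∞, -12]
  [7, -9, -2, -17, 3, 0, -6]
  [6, 6, 12, 6, 8, 10, 7]
  [11, -3, 3, -3, 7, 1, -2]
  [5, -12, -4, -5, -8, -2, -8]
  [-8, -16, -15, -9, -∞, -9, -13]
  [4, 5, 8, 2, 4, 6, 8]
C^⊗3:
  [15, -4, -3, 5, 11, -1, -7]
  [12, -2, 4, 2, 8, 2, -1]
  [12, 12, 18, 12, 14, 16, 13]
  [16, 3, 9, 6, 12, 7, 4]
  [10, -4, 2, -4, 6, 0, -3]
  [-3, -12, -9, -15, -7, -10, -9]
  [9, 9, 14, 8, 10, 12, 12]
C^⊗4:
  [20, 1, 3, 10, 16, 4, -2]
  [17, 4, 10, 7, 13, 8, 5]
  [18, 18, 24, 18, 20, 22, 19]
  [21, 9, 15, 11, 17, 13, 10]
  [15, 2, 8, 5, 11, 6, 3]
  [2, -8, -3, -8, -2, -5, -5]
  [14, 14, 20, 14, 16, 18, 16]
Key observation: the optimum is the walk 2->2->2->2->3, with weight 6 + 6 + 6 + 0 = 18.
Optimal value attained by: walk 2->2->2->2->3.
Answer: (C^⊗4)[2][3] = 18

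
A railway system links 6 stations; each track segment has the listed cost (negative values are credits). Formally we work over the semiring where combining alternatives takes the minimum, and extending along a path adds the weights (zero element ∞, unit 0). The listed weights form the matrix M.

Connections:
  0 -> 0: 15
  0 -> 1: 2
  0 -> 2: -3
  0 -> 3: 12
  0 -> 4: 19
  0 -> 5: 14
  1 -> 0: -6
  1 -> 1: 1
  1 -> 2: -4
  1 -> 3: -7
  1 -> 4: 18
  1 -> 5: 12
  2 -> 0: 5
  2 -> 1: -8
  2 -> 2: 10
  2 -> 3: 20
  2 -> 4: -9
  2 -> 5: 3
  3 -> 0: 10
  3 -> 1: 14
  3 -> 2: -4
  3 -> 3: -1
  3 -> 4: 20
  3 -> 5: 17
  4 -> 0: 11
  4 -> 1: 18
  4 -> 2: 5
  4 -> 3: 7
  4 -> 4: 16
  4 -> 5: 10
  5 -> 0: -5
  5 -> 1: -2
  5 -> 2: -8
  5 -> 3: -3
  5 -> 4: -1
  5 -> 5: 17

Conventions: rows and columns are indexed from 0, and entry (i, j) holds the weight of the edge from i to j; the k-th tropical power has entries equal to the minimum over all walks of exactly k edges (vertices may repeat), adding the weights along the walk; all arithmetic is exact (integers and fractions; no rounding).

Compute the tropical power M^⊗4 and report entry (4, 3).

M^⊗2:
  [-4, -11, -2, -5, -12, 0]
  [-5, -12, -11, -8, -13, -1]
  [-14, -7, -12, -15, 1, 1]
  [1, -12, -5, -2, -13, -1]
  [5, -3, 2, 6, -4, 8]
  [-8, -16, -8, -9, -17, -5]
M^⊗3:
  [-17, -10, -15, -18, -11, -2]
  [-18, -19, -16, -19, -20, -8]
  [-13, -20, -19, -16, -21, -9]
  [-18, -13, -16, -19, -14, -3]
  [-9, -6, -7, -10, -7, 5]
  [-22, -16, -20, -23, -17, -7]
M^⊗4:
  [-16, -23, -22, -19, -24, -12]
  [-25, -24, -23, -26, -25, -13]
  [-26, -27, -24, -27, -28, -16]
  [-19, -24, -23, -20, -25, -13]
  [-12, -15, -14, -13, -16, -4]
  [-22, -28, -27, -24, -29, -17]
Key observation: the optimum is the walk 4->5->2->1->3, with weight 10 + (-8) + (-8) + (-7) = -13.
Optimal value attained by: walk 4->5->2->1->3.
Answer: (M^⊗4)[4][3] = -13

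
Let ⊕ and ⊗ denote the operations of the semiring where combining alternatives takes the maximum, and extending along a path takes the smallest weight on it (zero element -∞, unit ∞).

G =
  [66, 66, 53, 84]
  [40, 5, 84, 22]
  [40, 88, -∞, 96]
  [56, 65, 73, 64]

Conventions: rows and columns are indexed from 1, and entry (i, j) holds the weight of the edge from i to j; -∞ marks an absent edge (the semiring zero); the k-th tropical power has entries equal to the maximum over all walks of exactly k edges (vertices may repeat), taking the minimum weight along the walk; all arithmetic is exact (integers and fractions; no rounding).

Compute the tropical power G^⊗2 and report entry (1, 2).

G^⊗2:
  [66, 66, 73, 66]
  [40, 84, 40, 84]
  [56, 65, 84, 64]
  [56, 73, 65, 73]
Key observation: the optimum is the walk 1->1->2, with weight 66 min 66 = 66.
Optimal value attained by: walk 1->1->2.
Answer: (G^⊗2)[1][2] = 66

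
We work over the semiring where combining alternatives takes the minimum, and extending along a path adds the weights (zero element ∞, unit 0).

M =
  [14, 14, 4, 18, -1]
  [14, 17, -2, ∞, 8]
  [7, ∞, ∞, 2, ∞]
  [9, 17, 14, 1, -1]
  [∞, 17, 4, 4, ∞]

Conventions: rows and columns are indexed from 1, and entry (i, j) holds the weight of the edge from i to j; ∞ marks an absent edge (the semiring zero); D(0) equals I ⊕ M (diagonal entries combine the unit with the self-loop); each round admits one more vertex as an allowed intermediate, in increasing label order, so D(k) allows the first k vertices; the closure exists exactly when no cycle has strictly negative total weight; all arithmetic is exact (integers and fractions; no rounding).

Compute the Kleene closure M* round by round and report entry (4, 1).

D(0):
  [0, 14, 4, 18, -1]
  [14, 0, -2, ∞, 8]
  [7, ∞, 0, 2, ∞]
  [9, 17, 14, 0, -1]
  [∞, 17, 4, 4, 0]
D(1):
  [0, 14, 4, 18, -1]
  [14, 0, -2, 32, 8]
  [7, 21, 0, 2, 6]
  [9, 17, 13, 0, -1]
  [∞, 17, 4, 4, 0]
D(2):
  [0, 14, 4, 18, -1]
  [14, 0, -2, 32, 8]
  [7, 21, 0, 2, 6]
  [9, 17, 13, 0, -1]
  [31, 17, 4, 4, 0]
D(3):
  [0, 14, 4, 6, -1]
  [5, 0, -2, 0, 4]
  [7, 21, 0, 2, 6]
  [9, 17, 13, 0, -1]
  [11, 17, 4, 4, 0]
D(4):
  [0, 14, 4, 6, -1]
  [5, 0, -2, 0, -1]
  [7, 19, 0, 2, 1]
  [9, 17, 13, 0, -1]
  [11, 17, 4, 4, 0]
D(5):
  [0, 14, 3, 3, -1]
  [5, 0, -2, 0, -1]
  [7, 18, 0, 2, 1]
  [9, 16, 3, 0, -1]
  [11, 17, 4, 4, 0]
Answer: M*[4][1] = 9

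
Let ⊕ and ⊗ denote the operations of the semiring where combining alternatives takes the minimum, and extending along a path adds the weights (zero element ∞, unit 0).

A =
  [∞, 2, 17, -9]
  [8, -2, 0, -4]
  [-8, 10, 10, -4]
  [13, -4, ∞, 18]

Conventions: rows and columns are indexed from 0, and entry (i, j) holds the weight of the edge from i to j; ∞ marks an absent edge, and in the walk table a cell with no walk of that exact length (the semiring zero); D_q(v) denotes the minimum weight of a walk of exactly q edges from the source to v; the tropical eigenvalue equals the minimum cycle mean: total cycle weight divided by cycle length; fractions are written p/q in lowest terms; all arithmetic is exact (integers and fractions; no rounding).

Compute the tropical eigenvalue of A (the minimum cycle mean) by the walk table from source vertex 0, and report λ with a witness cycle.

q=0: [0, ∞, ∞, ∞]
q=1: [∞, 2, 17, -9]
q=2: [4, -13, 2, -2]
q=3: [-6, -15, -13, -17]
q=4: [-21, -21, -15, -19]
Optimal cycle mean attained by: cycle 0->3->1->2->0, total (-9) + (-4) + 0 + (-8), length 4.
Answer: λ = -21/4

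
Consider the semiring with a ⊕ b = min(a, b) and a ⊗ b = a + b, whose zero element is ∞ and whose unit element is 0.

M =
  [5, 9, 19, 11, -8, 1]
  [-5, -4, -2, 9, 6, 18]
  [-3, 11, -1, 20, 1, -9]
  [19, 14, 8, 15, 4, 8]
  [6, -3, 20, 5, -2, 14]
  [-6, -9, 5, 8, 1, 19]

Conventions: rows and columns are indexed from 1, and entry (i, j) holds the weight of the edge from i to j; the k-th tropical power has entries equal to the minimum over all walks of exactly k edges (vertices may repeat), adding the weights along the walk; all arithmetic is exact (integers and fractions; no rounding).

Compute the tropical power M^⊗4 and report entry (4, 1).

M^⊗2:
  [-5, -11, 6, -3, -10, 6]
  [-9, -8, -6, 5, -13, -11]
  [-15, -18, -4, -1, -11, -10]
  [2, -1, 7, 9, 2, -1]
  [-8, -7, -5, 3, -4, 7]
  [-14, -13, -11, 0, -14, -5]
M^⊗3:
  [-16, -15, -13, -5, -13, -4]
  [-17, -20, -10, -8, -17, -15]
  [-23, -22, -20, -9, -23, -14]
  [-7, -10, -3, 7, -6, -2]
  [-12, -11, -9, 1, -16, -14]
  [-18, -17, -15, -9, -22, -20]
M^⊗4:
  [-20, -19, -17, -8, -24, -22]
  [-25, -24, -22, -12, -25, -19]
  [-27, -26, -24, -18, -31, -29]
  [-15, -14, -12, -1, -15, -12]
  [-20, -23, -13, -11, -20, -18]
  [-26, -29, -19, -17, -26, -24]
Key observation: the optimum is the walk 4->3->6->2->1, with weight 8 + (-9) + (-9) + (-5) = -15.
Optimal value attained by: walk 4->3->6->2->1.
Answer: (M^⊗4)[4][1] = -15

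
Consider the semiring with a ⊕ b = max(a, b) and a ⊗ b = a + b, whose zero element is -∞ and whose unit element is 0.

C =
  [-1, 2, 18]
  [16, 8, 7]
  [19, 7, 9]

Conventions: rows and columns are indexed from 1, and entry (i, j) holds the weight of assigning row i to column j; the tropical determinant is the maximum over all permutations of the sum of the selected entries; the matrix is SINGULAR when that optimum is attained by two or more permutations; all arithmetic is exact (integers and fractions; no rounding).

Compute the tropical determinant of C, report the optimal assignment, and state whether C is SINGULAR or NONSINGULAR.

σ = (1, 2, 3): (-1) + 8 + 9 = 16
σ = (1, 3, 2): (-1) + 7 + 7 = 13
σ = (2, 1, 3): 2 + 16 + 9 = 27
σ = (2, 3, 1): 2 + 7 + 19 = 28
σ = (3, 1, 2): 18 + 16 + 7 = 41
σ = (3, 2, 1): 18 + 8 + 19 = 45
Optimal value attained by: σ = (3, 2, 1).
Answer: det⊕(C) = 45; verdict: NONSINGULAR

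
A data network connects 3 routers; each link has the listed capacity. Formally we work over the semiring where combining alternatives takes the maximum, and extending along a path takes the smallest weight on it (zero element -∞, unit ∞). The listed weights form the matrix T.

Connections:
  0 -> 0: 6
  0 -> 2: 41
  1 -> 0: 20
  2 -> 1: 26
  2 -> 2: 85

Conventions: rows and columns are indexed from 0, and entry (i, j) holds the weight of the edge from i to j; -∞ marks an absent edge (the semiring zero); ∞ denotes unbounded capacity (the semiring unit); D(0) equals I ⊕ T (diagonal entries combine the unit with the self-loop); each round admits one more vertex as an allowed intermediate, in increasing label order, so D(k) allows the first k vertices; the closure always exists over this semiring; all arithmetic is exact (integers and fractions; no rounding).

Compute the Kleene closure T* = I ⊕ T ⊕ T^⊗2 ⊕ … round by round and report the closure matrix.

D(0):
  [∞, -∞, 41]
  [20, ∞, -∞]
  [-∞, 26, ∞]
D(1):
  [∞, -∞, 41]
  [20, ∞, 20]
  [-∞, 26, ∞]
D(2):
  [∞, -∞, 41]
  [20, ∞, 20]
  [20, 26, ∞]
D(3):
  [∞, 26, 41]
  [20, ∞, 20]
  [20, 26, ∞]
Answer: T* = [[∞, 26, 41], [20, ∞, 20], [20, 26, ∞]]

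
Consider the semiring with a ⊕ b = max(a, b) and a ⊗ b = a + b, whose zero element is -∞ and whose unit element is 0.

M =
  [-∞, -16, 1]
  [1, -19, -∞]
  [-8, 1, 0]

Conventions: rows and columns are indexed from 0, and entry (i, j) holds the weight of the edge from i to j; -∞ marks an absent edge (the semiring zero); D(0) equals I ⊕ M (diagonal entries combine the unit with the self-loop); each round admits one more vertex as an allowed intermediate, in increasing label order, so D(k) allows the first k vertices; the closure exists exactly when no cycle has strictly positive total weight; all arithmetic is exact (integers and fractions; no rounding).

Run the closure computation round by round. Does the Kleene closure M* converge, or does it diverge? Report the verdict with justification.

D(0):
  [0, -16, 1]
  [1, 0, -∞]
  [-8, 1, 0]
D(1):
  [0, -16, 1]
  [1, 0, 2]
  [-8, 1, 0]
Detection: at round 2, diagonal entry (2, 2) turns strictly positive.
Key observation: the cycle 2->1->0->2 has total weight 1 + 1 + 1, which is strictly positive.
Answer: DIVERGES — positive cycle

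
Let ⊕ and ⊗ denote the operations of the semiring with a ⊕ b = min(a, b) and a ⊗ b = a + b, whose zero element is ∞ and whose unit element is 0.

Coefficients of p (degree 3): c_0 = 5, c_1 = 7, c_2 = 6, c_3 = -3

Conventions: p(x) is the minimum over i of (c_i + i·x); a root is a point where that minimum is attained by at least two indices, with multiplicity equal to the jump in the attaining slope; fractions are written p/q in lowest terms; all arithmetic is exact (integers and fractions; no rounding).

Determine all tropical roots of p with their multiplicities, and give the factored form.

hull edge (i=0, c=5) to (i=3, c=-3): slope -8/3, span 3
Factored form: p(x) = -3 ⊗ (x ⊕ 8/3) ⊗ (x ⊕ 8/3) ⊗ (x ⊕ 8/3)
Answer: roots = 8/3 (mult 3)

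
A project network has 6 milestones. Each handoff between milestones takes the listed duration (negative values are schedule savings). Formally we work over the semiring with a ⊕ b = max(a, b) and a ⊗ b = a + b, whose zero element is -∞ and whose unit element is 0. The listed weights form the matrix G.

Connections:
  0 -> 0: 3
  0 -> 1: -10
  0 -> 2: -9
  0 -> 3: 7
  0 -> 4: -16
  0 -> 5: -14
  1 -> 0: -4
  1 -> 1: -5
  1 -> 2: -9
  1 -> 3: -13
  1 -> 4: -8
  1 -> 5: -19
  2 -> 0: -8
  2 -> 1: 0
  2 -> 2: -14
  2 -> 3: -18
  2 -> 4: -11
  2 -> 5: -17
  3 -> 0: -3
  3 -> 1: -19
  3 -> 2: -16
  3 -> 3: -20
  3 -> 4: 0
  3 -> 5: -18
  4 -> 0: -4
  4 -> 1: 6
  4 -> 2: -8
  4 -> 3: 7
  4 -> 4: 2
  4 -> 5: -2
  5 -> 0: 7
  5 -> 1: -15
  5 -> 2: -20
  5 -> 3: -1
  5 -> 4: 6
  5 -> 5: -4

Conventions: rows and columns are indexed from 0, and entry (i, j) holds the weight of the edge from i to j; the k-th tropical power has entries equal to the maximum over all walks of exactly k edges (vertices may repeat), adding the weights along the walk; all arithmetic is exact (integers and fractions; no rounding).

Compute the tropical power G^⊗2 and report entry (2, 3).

G^⊗2:
  [6, -7, -6, 10, 7, -11]
  [-1, -2, -13, 3, -6, -10]
  [-4, -5, -9, -1, -8, -13]
  [0, 6, -8, 7, 2, -2]
  [5, 8, -3, 9, 7, 0]
  [10, 12, -2, 14, 8, 4]
Key observation: the optimum is the walk 2->0->3, with weight (-8) + 7 = -1.
Optimal value attained by: walk 2->0->3.
Answer: (G^⊗2)[2][3] = -1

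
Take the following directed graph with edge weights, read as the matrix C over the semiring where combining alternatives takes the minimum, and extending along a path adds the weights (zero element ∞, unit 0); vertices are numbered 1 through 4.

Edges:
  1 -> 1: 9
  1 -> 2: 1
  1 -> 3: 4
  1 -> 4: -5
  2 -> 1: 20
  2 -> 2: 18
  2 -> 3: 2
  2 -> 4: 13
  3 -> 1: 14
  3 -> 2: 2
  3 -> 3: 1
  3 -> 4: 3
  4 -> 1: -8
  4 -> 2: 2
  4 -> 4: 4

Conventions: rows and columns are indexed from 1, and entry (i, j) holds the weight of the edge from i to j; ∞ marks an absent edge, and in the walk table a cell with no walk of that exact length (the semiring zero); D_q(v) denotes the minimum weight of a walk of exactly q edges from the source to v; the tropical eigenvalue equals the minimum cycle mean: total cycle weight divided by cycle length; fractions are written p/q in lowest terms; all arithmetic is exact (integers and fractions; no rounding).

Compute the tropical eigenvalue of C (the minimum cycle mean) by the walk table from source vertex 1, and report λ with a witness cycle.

q=0: [0, ∞, ∞, ∞]
q=1: [9, 1, 4, -5]
q=2: [-13, -3, 3, -1]
q=3: [-9, -12, -9, -18]
q=4: [-26, -16, -10, -14]
Optimal cycle mean attained by: cycle 1->4->1, total (-5) + (-8), length 2.
Answer: λ = -13/2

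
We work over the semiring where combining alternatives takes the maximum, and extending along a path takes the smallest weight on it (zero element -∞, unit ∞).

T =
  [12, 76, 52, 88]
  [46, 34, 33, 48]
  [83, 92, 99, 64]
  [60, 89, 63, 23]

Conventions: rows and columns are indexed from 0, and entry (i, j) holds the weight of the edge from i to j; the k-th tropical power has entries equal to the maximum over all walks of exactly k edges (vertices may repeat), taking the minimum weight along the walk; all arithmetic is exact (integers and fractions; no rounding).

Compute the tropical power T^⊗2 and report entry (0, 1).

T^⊗2:
  [60, 88, 63, 52]
  [48, 48, 48, 46]
  [83, 92, 99, 83]
  [63, 63, 63, 63]
Key observation: the optimum is the walk 0->3->1, with weight 88 min 89 = 88.
Optimal value attained by: walk 0->3->1.
Answer: (T^⊗2)[0][1] = 88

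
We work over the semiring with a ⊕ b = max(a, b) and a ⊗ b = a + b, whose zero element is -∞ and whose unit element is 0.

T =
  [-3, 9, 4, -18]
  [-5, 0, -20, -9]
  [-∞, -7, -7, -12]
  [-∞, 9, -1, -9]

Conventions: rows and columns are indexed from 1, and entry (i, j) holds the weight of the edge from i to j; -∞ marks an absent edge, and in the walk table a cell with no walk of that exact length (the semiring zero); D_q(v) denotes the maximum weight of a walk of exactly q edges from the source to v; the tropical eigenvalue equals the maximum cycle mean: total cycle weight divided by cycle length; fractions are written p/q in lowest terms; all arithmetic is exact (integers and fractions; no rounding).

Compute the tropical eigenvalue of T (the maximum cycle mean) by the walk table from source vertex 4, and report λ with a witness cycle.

q=0: [-∞, -∞, -∞, 0]
q=1: [-∞, 9, -1, -9]
q=2: [4, 9, -8, 0]
q=3: [4, 13, 8, 0]
q=4: [8, 13, 8, 4]
Optimal cycle mean attained by: cycle 1->2->1, total 9 + (-5), length 2.
Answer: λ = 2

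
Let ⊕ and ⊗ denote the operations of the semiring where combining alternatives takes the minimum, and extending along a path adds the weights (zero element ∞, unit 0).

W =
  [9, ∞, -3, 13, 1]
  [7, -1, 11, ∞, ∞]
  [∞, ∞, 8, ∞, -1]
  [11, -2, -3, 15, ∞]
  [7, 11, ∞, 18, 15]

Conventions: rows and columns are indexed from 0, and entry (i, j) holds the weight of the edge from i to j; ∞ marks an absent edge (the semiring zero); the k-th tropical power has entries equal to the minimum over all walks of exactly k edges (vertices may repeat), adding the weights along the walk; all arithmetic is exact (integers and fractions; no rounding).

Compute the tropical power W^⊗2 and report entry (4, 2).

W^⊗2:
  [8, 11, 5, 19, -4]
  [6, -2, 4, 20, 8]
  [6, 10, 16, 17, 7]
  [5, -3, 5, 24, -4]
  [16, 10, 4, 20, 8]
Key observation: the optimum is the walk 4->0->2, with weight 7 + (-3) = 4.
Optimal value attained by: walk 4->0->2.
Answer: (W^⊗2)[4][2] = 4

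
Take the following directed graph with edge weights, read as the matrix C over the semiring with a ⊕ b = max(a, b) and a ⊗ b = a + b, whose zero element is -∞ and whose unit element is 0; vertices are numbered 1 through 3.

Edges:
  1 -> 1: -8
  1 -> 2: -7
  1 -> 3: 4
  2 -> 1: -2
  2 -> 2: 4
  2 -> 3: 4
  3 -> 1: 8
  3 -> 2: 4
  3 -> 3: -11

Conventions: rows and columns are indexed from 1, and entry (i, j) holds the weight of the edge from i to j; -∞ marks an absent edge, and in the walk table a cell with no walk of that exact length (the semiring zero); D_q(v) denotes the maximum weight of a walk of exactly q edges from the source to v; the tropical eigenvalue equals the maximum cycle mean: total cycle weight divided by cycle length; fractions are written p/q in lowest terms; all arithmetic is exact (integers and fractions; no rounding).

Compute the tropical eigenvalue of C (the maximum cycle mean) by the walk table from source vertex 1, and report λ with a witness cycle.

q=0: [0, -∞, -∞]
q=1: [-8, -7, 4]
q=2: [12, 8, -3]
q=3: [6, 12, 16]
Optimal cycle mean attained by: cycle 1->3->1, total 4 + 8, length 2.
Answer: λ = 6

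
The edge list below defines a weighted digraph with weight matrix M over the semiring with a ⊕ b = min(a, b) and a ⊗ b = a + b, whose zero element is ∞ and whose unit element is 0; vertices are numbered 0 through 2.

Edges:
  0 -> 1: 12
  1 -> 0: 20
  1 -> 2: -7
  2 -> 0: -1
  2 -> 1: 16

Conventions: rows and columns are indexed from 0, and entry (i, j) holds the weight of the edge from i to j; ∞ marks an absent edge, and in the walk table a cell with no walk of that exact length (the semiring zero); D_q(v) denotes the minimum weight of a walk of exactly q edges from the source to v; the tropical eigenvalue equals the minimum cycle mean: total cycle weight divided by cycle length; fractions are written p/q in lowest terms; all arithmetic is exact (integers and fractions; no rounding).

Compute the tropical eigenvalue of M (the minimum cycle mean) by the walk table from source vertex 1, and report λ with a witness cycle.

q=0: [∞, 0, ∞]
q=1: [20, ∞, -7]
q=2: [-8, 9, ∞]
q=3: [29, 4, 2]
Optimal cycle mean attained by: cycle 0->1->2->0, total 12 + (-7) + (-1), length 3.
Answer: λ = 4/3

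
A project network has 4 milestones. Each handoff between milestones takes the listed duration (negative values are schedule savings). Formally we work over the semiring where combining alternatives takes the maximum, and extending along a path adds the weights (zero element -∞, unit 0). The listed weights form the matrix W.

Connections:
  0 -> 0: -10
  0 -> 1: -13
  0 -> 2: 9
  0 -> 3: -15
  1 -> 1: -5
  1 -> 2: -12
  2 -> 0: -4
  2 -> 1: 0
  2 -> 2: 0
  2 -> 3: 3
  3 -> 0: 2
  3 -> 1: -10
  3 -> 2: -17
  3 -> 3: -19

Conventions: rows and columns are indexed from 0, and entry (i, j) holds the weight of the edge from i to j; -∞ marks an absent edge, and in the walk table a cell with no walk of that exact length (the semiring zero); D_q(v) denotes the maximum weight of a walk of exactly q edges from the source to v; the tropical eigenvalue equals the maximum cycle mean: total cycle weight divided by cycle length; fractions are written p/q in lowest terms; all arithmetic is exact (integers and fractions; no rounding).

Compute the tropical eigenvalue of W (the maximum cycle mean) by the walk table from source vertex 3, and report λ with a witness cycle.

q=0: [-∞, -∞, -∞, 0]
q=1: [2, -10, -17, -19]
q=2: [-8, -11, 11, -13]
q=3: [7, 11, 11, 14]
q=4: [16, 11, 16, 14]
Optimal cycle mean attained by: cycle 0->2->3->0, total 9 + 3 + 2, length 3.
Answer: λ = 14/3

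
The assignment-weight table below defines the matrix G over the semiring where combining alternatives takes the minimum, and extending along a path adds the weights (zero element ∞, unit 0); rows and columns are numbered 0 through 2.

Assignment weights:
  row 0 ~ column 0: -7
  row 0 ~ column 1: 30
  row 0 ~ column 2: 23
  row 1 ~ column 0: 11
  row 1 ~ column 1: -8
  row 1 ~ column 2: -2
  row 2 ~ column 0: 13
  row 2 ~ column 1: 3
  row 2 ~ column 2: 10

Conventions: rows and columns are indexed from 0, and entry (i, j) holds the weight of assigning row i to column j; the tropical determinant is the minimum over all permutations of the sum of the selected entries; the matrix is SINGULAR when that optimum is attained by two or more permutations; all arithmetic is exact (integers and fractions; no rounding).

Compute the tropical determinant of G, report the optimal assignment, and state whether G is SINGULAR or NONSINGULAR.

σ = (0, 1, 2): (-7) + (-8) + 10 = -5
σ = (0, 2, 1): (-7) + (-2) + 3 = -6
σ = (1, 0, 2): 30 + 11 + 10 = 51
σ = (1, 2, 0): 30 + (-2) + 13 = 41
σ = (2, 0, 1): 23 + 11 + 3 = 37
σ = (2, 1, 0): 23 + (-8) + 13 = 28
Optimal value attained by: σ = (0, 2, 1).
Answer: det⊕(G) = -6; verdict: NONSINGULAR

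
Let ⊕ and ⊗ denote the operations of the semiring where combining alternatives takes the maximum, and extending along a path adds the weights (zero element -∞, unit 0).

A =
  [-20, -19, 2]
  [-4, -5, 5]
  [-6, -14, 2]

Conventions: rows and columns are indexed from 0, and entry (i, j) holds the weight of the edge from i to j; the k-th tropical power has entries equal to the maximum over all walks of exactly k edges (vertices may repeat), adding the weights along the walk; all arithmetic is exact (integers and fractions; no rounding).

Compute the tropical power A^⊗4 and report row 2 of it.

A^⊗2:
  [-4, -12, 4]
  [-1, -9, 7]
  [-4, -12, 4]
A^⊗3:
  [-2, -10, 6]
  [1, -7, 9]
  [-2, -10, 6]
A^⊗4:
  [0, -8, 8]
  [3, -5, 11]
  [0, -8, 8]
Answer: row 2 of A^⊗4 = [0, -8, 8]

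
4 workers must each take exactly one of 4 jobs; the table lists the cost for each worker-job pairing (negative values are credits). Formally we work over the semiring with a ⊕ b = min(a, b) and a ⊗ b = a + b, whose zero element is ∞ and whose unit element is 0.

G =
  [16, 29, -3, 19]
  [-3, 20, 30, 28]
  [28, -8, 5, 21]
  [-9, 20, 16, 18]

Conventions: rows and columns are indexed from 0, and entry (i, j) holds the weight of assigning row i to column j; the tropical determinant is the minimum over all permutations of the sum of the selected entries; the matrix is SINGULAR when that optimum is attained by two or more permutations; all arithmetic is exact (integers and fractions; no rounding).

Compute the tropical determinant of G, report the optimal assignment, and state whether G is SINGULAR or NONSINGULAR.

σ = (0, 1, 2, 3): 16 + 20 + 5 + 18 = 59
σ = (0, 1, 3, 2): 16 + 20 + 21 + 16 = 73
σ = (0, 2, 1, 3): 16 + 30 + (-8) + 18 = 56
σ = (0, 2, 3, 1): 16 + 30 + 21 + 20 = 87
σ = (0, 3, 1, 2): 16 + 28 + (-8) + 16 = 52
σ = (0, 3, 2, 1): 16 + 28 + 5 + 20 = 69
σ = (1, 0, 2, 3): 29 + (-3) + 5 + 18 = 49
σ = (1, 0, 3, 2): 29 + (-3) + 21 + 16 = 63
σ = (1, 2, 0, 3): 29 + 30 + 28 + 18 = 105
σ = (1, 2, 3, 0): 29 + 30 + 21 + (-9) = 71
σ = (1, 3, 0, 2): 29 + 28 + 28 + 16 = 101
σ = (1, 3, 2, 0): 29 + 28 + 5 + (-9) = 53
σ = (2, 0, 1, 3): (-3) + (-3) + (-8) + 18 = 4
σ = (2, 0, 3, 1): (-3) + (-3) + 21 + 20 = 35
σ = (2, 1, 0, 3): (-3) + 20 + 28 + 18 = 63
σ = (2, 1, 3, 0): (-3) + 20 + 21 + (-9) = 29
σ = (2, 3, 0, 1): (-3) + 28 + 28 + 20 = 73
σ = (2, 3, 1, 0): (-3) + 28 + (-8) + (-9) = 8
σ = (3, 0, 1, 2): 19 + (-3) + (-8) + 16 = 24
σ = (3, 0, 2, 1): 19 + (-3) + 5 + 20 = 41
σ = (3, 1, 0, 2): 19 + 20 + 28 + 16 = 83
σ = (3, 1, 2, 0): 19 + 20 + 5 + (-9) = 35
σ = (3, 2, 0, 1): 19 + 30 + 28 + 20 = 97
σ = (3, 2, 1, 0): 19 + 30 + (-8) + (-9) = 32
Optimal value attained by: σ = (2, 0, 1, 3).
Answer: det⊕(G) = 4; verdict: NONSINGULAR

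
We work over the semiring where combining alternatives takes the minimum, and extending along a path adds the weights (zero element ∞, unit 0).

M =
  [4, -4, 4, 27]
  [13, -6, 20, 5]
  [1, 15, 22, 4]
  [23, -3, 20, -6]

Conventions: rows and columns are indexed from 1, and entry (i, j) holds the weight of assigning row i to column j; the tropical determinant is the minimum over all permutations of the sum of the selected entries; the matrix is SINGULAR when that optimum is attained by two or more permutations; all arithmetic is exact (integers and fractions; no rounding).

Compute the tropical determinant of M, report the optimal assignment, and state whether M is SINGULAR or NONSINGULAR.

σ = (1, 2, 3, 4): 4 + (-6) + 22 + (-6) = 14
σ = (1, 2, 4, 3): 4 + (-6) + 4 + 20 = 22
σ = (1, 3, 2, 4): 4 + 20 + 15 + (-6) = 33
σ = (1, 3, 4, 2): 4 + 20 + 4 + (-3) = 25
σ = (1, 4, 2, 3): 4 + 5 + 15 + 20 = 44
σ = (1, 4, 3, 2): 4 + 5 + 22 + (-3) = 28
σ = (2, 1, 3, 4): (-4) + 13 + 22 + (-6) = 25
σ = (2, 1, 4, 3): (-4) + 13 + 4 + 20 = 33
σ = (2, 3, 1, 4): (-4) + 20 + 1 + (-6) = 11
σ = (2, 3, 4, 1): (-4) + 20 + 4 + 23 = 43
σ = (2, 4, 1, 3): (-4) + 5 + 1 + 20 = 22
σ = (2, 4, 3, 1): (-4) + 5 + 22 + 23 = 46
σ = (3, 1, 2, 4): 4 + 13 + 15 + (-6) = 26
σ = (3, 1, 4, 2): 4 + 13 + 4 + (-3) = 18
σ = (3, 2, 1, 4): 4 + (-6) + 1 + (-6) = -7
σ = (3, 2, 4, 1): 4 + (-6) + 4 + 23 = 25
σ = (3, 4, 1, 2): 4 + 5 + 1 + (-3) = 7
σ = (3, 4, 2, 1): 4 + 5 + 15 + 23 = 47
σ = (4, 1, 2, 3): 27 + 13 + 15 + 20 = 75
σ = (4, 1, 3, 2): 27 + 13 + 22 + (-3) = 59
σ = (4, 2, 1, 3): 27 + (-6) + 1 + 20 = 42
σ = (4, 2, 3, 1): 27 + (-6) + 22 + 23 = 66
σ = (4, 3, 1, 2): 27 + 20 + 1 + (-3) = 45
σ = (4, 3, 2, 1): 27 + 20 + 15 + 23 = 85
Optimal value attained by: σ = (3, 2, 1, 4).
Answer: det⊕(M) = -7; verdict: NONSINGULAR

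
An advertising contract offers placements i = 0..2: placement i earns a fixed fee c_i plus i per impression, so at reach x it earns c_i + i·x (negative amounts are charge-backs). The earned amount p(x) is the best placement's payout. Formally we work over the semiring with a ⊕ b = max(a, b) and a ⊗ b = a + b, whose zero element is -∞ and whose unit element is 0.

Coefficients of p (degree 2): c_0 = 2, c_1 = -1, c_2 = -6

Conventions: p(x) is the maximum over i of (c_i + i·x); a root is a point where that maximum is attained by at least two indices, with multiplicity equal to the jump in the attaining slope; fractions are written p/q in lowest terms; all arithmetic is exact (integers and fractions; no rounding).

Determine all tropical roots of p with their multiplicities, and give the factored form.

hull edge (i=0, c=2) to (i=1, c=-1): slope -3, span 1
hull edge (i=1, c=-1) to (i=2, c=-6): slope -5, span 1
Factored form: p(x) = -6 ⊗ (x ⊕ 3) ⊗ (x ⊕ 5)
Answer: roots = 3 (mult 1), 5 (mult 1)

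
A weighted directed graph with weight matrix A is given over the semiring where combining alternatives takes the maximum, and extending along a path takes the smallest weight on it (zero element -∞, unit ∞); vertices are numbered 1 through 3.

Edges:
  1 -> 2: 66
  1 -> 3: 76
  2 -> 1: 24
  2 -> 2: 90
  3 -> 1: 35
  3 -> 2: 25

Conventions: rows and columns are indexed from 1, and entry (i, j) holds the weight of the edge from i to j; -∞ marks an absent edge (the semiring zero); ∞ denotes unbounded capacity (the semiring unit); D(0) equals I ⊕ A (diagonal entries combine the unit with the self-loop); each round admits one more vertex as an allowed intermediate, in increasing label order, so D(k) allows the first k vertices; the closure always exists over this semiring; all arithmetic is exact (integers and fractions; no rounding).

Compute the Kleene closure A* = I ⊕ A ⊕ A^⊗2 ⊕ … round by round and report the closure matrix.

D(0):
  [∞, 66, 76]
  [24, ∞, -∞]
  [35, 25, ∞]
D(1):
  [∞, 66, 76]
  [24, ∞, 24]
  [35, 35, ∞]
D(2):
  [∞, 66, 76]
  [24, ∞, 24]
  [35, 35, ∞]
D(3):
  [∞, 66, 76]
  [24, ∞, 24]
  [35, 35, ∞]
Answer: A* = [[∞, 66, 76], [24, ∞, 24], [35, 35, ∞]]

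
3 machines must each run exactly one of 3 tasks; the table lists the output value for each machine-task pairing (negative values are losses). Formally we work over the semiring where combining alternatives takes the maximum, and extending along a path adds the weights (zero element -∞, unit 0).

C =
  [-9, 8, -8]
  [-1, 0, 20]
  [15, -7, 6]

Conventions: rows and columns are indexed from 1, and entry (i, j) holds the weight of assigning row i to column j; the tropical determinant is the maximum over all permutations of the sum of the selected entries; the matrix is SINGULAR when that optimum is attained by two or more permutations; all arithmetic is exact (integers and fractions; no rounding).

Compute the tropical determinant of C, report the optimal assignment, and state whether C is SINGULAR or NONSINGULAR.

σ = (1, 2, 3): (-9) + 0 + 6 = -3
σ = (1, 3, 2): (-9) + 20 + (-7) = 4
σ = (2, 1, 3): 8 + (-1) + 6 = 13
σ = (2, 3, 1): 8 + 20 + 15 = 43
σ = (3, 1, 2): (-8) + (-1) + (-7) = -16
σ = (3, 2, 1): (-8) + 0 + 15 = 7
Optimal value attained by: σ = (2, 3, 1).
Answer: det⊕(C) = 43; verdict: NONSINGULAR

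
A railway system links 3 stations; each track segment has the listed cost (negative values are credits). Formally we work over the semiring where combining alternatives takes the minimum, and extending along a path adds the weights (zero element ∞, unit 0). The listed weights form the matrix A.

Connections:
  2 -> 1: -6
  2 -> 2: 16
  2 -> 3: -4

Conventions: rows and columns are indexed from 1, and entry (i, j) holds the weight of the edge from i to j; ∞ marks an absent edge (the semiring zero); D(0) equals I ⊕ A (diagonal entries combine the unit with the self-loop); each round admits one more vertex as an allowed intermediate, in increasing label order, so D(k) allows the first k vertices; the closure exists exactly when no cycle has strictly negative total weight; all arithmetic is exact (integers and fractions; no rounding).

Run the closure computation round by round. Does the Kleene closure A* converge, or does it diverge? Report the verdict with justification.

D(0):
  [0, ∞, ∞]
  [-6, 0, -4]
  [∞, ∞, 0]
D(1):
  [0, ∞, ∞]
  [-6, 0, -4]
  [∞, ∞, 0]
D(2):
  [0, ∞, ∞]
  [-6, 0, -4]
  [∞, ∞, 0]
D(3):
  [0, ∞, ∞]
  [-6, 0, -4]
  [∞, ∞, 0]
Key observation: every diagonal entry stays at the unit through all rounds, so no improving cycle exists.
Answer: CONVERGES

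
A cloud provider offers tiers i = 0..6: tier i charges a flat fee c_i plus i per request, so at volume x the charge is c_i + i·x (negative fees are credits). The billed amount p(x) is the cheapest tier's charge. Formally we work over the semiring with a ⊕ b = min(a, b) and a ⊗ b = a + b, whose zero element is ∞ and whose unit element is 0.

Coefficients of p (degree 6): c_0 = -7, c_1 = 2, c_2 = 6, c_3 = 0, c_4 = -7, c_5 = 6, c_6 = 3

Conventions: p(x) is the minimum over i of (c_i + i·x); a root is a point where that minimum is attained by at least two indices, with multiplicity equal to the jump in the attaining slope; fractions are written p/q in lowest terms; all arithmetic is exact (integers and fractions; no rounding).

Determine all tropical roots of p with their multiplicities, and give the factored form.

hull edge (i=0, c=-7) to (i=4, c=-7): slope 0, span 4
hull edge (i=4, c=-7) to (i=6, c=3): slope 5, span 2
Factored form: p(x) = 3 ⊗ (x ⊕ (-5)) ⊗ (x ⊕ (-5)) ⊗ (x ⊕ 0) ⊗ (x ⊕ 0) ⊗ (x ⊕ 0) ⊗ (x ⊕ 0)
Answer: roots = -5 (mult 2), 0 (mult 4)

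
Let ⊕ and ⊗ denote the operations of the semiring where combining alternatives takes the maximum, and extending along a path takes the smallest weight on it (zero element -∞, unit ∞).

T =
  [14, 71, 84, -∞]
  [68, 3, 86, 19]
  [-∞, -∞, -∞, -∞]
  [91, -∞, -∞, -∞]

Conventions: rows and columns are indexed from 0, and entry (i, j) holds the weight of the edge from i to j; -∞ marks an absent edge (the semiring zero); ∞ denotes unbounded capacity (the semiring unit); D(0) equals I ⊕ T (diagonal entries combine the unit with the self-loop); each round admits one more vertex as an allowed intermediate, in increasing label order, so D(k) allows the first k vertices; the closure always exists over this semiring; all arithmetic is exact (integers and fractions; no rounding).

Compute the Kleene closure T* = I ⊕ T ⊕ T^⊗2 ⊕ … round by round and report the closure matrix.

D(0):
  [∞, 71, 84, -∞]
  [68, ∞, 86, 19]
  [-∞, -∞, ∞, -∞]
  [91, -∞, -∞, ∞]
D(1):
  [∞, 71, 84, -∞]
  [68, ∞, 86, 19]
  [-∞, -∞, ∞, -∞]
  [91, 71, 84, ∞]
D(2):
  [∞, 71, 84, 19]
  [68, ∞, 86, 19]
  [-∞, -∞, ∞, -∞]
  [91, 71, 84, ∞]
D(3):
  [∞, 71, 84, 19]
  [68, ∞, 86, 19]
  [-∞, -∞, ∞, -∞]
  [91, 71, 84, ∞]
D(4):
  [∞, 71, 84, 19]
  [68, ∞, 86, 19]
  [-∞, -∞, ∞, -∞]
  [91, 71, 84, ∞]
Answer: T* = [[∞, 71, 84, 19], [68, ∞, 86, 19], [-∞, -∞, ∞, -∞], [91, 71, 84, ∞]]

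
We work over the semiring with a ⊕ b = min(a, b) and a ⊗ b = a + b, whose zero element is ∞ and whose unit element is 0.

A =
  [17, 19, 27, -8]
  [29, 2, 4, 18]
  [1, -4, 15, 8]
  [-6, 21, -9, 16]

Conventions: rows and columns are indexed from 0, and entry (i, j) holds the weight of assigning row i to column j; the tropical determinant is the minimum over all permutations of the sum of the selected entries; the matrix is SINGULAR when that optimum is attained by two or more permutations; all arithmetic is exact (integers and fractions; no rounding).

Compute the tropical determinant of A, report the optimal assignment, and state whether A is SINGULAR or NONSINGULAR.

σ = (0, 1, 2, 3): 17 + 2 + 15 + 16 = 50
σ = (0, 1, 3, 2): 17 + 2 + 8 + (-9) = 18
σ = (0, 2, 1, 3): 17 + 4 + (-4) + 16 = 33
σ = (0, 2, 3, 1): 17 + 4 + 8 + 21 = 50
σ = (0, 3, 1, 2): 17 + 18 + (-4) + (-9) = 22
σ = (0, 3, 2, 1): 17 + 18 + 15 + 21 = 71
σ = (1, 0, 2, 3): 19 + 29 + 15 + 16 = 79
σ = (1, 0, 3, 2): 19 + 29 + 8 + (-9) = 47
σ = (1, 2, 0, 3): 19 + 4 + 1 + 16 = 40
σ = (1, 2, 3, 0): 19 + 4 + 8 + (-6) = 25
σ = (1, 3, 0, 2): 19 + 18 + 1 + (-9) = 29
σ = (1, 3, 2, 0): 19 + 18 + 15 + (-6) = 46
σ = (2, 0, 1, 3): 27 + 29 + (-4) + 16 = 68
σ = (2, 0, 3, 1): 27 + 29 + 8 + 21 = 85
σ = (2, 1, 0, 3): 27 + 2 + 1 + 16 = 46
σ = (2, 1, 3, 0): 27 + 2 + 8 + (-6) = 31
σ = (2, 3, 0, 1): 27 + 18 + 1 + 21 = 67
σ = (2, 3, 1, 0): 27 + 18 + (-4) + (-6) = 35
σ = (3, 0, 1, 2): (-8) + 29 + (-4) + (-9) = 8
σ = (3, 0, 2, 1): (-8) + 29 + 15 + 21 = 57
σ = (3, 1, 0, 2): (-8) + 2 + 1 + (-9) = -14
σ = (3, 1, 2, 0): (-8) + 2 + 15 + (-6) = 3
σ = (3, 2, 0, 1): (-8) + 4 + 1 + 21 = 18
σ = (3, 2, 1, 0): (-8) + 4 + (-4) + (-6) = -14
Optimal value attained by: σ = (3, 1, 0, 2).
Answer: det⊕(A) = -14; verdict: SINGULAR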